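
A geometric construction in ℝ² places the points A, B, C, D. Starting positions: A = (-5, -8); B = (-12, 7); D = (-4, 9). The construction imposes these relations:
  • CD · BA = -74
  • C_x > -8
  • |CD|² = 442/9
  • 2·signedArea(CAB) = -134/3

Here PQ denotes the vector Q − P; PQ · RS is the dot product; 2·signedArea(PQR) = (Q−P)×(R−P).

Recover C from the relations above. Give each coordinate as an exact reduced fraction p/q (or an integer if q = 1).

C = (-7, 8/3)

1. C_x = -7  [CD · BA = -74 ∩ 2·signedArea(CAB) = -134/3]
2. C_y = 8/3  [CD · BA = -74 ∩ 2·signedArea(CAB) = -134/3]
   → C = (-7, 8/3)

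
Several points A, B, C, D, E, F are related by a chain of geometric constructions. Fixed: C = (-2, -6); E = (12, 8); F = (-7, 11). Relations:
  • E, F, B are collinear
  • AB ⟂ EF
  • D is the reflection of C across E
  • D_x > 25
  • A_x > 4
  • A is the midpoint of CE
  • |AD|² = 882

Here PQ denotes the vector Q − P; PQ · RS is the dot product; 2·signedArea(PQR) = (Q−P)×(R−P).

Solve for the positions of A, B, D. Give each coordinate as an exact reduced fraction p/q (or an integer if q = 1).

A = (5, 1)
B = (1156/185, 1648/185)
D = (26, 22)

1. A_x = 5  [A is the midpoint of CE]
2. A_y = 1  [A is the midpoint of CE]
   → A = (5, 1)
3. B_x = 1156/185  [E, F, B are collinear ∩ AB ⟂ EF]
4. B_y = 1648/185  [E, F, B are collinear ∩ AB ⟂ EF]
   → B = (1156/185, 1648/185)
5. D_x = 26  [D is the reflection of C across E]
6. D_y = 22  [D is the reflection of C across E]
   → D = (26, 22)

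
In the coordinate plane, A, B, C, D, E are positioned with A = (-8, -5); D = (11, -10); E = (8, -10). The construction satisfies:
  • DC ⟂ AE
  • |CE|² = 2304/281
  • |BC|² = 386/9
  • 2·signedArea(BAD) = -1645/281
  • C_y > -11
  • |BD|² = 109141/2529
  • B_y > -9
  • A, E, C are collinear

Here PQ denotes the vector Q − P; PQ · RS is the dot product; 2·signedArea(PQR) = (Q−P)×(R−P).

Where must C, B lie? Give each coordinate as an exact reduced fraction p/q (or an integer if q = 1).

1. C_x = 3016/281  [A, E, C are collinear ∩ DC ⟂ AE]
2. C_y = -3050/281  [A, E, C are collinear ∩ DC ⟂ AE]
   → C = (3016/281, -3050/281)
3. B_x = 3859/843  [line 5·x + 19·y + 39580/281 = 0 ∩ |BD|² = 109141/2529]
4. B_y = -7265/843  [line 5·x + 19·y + 39580/281 = 0 ∩ |BD|² = 109141/2529]
   → B = (3859/843, -7265/843)

B = (3859/843, -7265/843)
C = (3016/281, -3050/281)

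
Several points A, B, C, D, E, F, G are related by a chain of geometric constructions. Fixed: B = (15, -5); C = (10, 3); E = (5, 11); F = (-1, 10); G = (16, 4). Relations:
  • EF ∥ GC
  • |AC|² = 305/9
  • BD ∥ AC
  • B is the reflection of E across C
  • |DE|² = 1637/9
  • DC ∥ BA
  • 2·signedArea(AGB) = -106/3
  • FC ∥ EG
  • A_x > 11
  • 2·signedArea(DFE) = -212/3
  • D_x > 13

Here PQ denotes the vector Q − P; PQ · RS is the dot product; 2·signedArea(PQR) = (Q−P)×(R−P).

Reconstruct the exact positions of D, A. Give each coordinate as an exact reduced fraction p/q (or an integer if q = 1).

A = (34/3, -8/3)
D = (41/3, 2/3)

1. D_x = 41/3  [line -1·x + 6·y + 29/3 = 0 ∩ |DE|² = 1637/9]
2. D_y = 2/3  [line -1·x + 6·y + 29/3 = 0 ∩ |DE|² = 1637/9]
   → D = (41/3, 2/3)
3. A_x = 34/3  [BD ∥ AC ∩ DC ∥ BA]
4. A_y = -8/3  [BD ∥ AC ∩ DC ∥ BA]
   → A = (34/3, -8/3)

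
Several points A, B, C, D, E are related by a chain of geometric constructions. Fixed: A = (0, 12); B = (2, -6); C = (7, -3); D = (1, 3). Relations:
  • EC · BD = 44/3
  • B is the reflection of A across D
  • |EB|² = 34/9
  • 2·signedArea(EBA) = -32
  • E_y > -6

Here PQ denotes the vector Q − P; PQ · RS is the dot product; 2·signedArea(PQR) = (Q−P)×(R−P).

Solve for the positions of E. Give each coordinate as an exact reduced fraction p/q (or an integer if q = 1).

E = (11/3, -5)

1. E_x = 11/3  [2·signedArea(EBA) = -32 ∩ EC · BD = 44/3]
2. E_y = -5  [2·signedArea(EBA) = -32 ∩ EC · BD = 44/3]
   → E = (11/3, -5)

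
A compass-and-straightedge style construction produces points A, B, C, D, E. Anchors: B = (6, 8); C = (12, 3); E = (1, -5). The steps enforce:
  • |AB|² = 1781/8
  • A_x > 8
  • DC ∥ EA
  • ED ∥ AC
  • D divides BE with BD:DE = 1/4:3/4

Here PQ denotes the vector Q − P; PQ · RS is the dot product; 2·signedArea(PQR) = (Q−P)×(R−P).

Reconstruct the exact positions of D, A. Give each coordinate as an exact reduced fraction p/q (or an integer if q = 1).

A = (33/4, -27/4)
D = (19/4, 19/4)

1. D_x = 19/4  [D divides BE with BD:DE = 1/4:3/4]
2. D_y = 19/4  [D divides BE with BD:DE = 1/4:3/4]
   → D = (19/4, 19/4)
3. A_x = 33/4  [ED ∥ AC ∩ DC ∥ EA]
4. A_y = -27/4  [ED ∥ AC ∩ DC ∥ EA]
   → A = (33/4, -27/4)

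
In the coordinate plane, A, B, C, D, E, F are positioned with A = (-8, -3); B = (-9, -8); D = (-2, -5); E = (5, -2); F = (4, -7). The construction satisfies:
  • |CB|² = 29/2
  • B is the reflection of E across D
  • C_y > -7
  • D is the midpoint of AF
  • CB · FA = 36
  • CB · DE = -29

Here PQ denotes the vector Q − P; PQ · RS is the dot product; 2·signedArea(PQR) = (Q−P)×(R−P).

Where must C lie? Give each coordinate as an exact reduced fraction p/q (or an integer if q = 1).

1. C_x = -11/2  [CB · FA = 36 ∩ CB · DE = -29]
2. C_y = -13/2  [CB · FA = 36 ∩ CB · DE = -29]
   → C = (-11/2, -13/2)

C = (-11/2, -13/2)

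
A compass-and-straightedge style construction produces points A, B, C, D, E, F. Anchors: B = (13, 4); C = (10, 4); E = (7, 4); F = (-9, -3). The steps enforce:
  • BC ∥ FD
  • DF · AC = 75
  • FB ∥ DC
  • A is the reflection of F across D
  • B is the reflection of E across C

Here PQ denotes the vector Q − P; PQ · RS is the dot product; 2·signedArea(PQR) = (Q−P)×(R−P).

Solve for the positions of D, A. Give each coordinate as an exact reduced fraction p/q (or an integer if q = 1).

1. D_x = -12  [FB ∥ DC ∩ BC ∥ FD]
2. D_y = -3  [FB ∥ DC ∩ BC ∥ FD]
   → D = (-12, -3)
3. A_x = -15  [A is the reflection of F across D]
4. A_y = -3  [A is the reflection of F across D]
   → A = (-15, -3)

A = (-15, -3)
D = (-12, -3)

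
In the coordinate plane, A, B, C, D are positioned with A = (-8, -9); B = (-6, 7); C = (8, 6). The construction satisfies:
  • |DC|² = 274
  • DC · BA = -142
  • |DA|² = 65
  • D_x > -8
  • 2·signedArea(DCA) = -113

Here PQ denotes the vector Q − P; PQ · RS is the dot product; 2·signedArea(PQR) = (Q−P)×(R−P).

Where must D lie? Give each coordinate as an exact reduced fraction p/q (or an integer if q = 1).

1. D_x = -7  [DC · BA = -142 ∩ 2·signedArea(DCA) = -113]
2. D_y = -1  [DC · BA = -142 ∩ 2·signedArea(DCA) = -113]
   → D = (-7, -1)

D = (-7, -1)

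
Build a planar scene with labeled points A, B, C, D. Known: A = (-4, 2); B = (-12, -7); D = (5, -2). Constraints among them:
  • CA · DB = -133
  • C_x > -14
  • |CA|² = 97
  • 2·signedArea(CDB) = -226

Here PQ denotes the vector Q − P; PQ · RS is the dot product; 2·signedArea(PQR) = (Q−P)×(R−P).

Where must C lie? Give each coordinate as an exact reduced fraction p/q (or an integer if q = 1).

1. C_x = -13  [CA · DB = -133 ∩ 2·signedArea(CDB) = -226]
2. C_y = 6  [CA · DB = -133 ∩ 2·signedArea(CDB) = -226]
   → C = (-13, 6)

C = (-13, 6)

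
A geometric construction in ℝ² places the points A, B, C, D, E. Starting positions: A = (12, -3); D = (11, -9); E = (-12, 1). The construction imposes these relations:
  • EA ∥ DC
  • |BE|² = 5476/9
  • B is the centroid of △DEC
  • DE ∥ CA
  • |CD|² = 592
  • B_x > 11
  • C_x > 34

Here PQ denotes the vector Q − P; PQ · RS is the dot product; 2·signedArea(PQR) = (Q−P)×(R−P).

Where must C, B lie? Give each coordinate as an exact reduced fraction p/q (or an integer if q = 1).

B = (34/3, -7)
C = (35, -13)

1. C_x = 35  [DE ∥ CA ∩ EA ∥ DC]
2. C_y = -13  [DE ∥ CA ∩ EA ∥ DC]
   → C = (35, -13)
3. B_x = 34/3  [B is the centroid of △DEC]
4. B_y = -7  [B is the centroid of △DEC]
   → B = (34/3, -7)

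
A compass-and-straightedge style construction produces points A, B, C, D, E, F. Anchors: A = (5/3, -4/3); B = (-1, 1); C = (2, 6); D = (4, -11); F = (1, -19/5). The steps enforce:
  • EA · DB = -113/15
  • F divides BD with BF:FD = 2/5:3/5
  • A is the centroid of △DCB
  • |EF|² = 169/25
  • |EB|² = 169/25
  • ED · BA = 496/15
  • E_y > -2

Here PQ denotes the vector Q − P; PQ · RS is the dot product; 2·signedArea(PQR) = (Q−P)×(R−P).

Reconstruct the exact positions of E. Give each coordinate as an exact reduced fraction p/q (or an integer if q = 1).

E = (0, -7/5)

1. E_x = 0  [ED · BA = 496/15 ∩ EA · DB = -113/15]
2. E_y = -7/5  [ED · BA = 496/15 ∩ EA · DB = -113/15]
   → E = (0, -7/5)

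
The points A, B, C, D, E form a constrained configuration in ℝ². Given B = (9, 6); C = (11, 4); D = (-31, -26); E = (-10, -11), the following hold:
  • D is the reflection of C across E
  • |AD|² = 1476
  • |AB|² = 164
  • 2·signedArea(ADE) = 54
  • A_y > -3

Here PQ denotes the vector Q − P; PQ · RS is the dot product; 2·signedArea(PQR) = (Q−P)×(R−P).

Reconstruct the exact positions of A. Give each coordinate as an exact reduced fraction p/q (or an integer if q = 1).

1. A_x = -1  [line -15·x + 21·y + 27 = 0 ∩ |AD|² = 1476]
2. A_y = -2  [line -15·x + 21·y + 27 = 0 ∩ |AD|² = 1476]
   → A = (-1, -2)

A = (-1, -2)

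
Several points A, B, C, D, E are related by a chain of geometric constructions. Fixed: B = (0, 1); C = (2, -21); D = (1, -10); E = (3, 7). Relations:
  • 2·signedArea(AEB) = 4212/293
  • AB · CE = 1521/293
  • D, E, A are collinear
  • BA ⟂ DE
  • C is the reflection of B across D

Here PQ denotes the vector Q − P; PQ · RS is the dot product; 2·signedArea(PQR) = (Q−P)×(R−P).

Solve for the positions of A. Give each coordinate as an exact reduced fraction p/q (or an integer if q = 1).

A = (663/293, 215/293)

1. A_x = 663/293  [D, E, A are collinear ∩ BA ⟂ DE]
2. A_y = 215/293  [D, E, A are collinear ∩ BA ⟂ DE]
   → A = (663/293, 215/293)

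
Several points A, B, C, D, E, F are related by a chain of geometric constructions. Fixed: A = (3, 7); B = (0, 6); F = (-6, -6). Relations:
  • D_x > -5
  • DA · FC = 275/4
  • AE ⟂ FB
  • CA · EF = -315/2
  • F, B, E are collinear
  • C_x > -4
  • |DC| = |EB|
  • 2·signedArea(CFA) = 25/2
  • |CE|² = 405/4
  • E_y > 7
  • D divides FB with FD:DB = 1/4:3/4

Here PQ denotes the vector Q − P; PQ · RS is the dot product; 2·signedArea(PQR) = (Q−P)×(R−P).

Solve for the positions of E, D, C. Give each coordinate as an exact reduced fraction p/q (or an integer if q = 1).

1. E_x = 1  [F, B, E are collinear ∩ AE ⟂ FB]
2. E_y = 8  [F, B, E are collinear ∩ AE ⟂ FB]
   → E = (1, 8)
3. D_x = -9/2  [D divides FB with FD:DB = 1/4:3/4]
4. D_y = -3  [D divides FB with FD:DB = 1/4:3/4]
   → D = (-9/2, -3)
5. C_x = -7/2  [CA · EF = -315/2 ∩ DA · FC = 275/4]
6. C_y = -1  [CA · EF = -315/2 ∩ DA · FC = 275/4]
   → C = (-7/2, -1)

C = (-7/2, -1)
D = (-9/2, -3)
E = (1, 8)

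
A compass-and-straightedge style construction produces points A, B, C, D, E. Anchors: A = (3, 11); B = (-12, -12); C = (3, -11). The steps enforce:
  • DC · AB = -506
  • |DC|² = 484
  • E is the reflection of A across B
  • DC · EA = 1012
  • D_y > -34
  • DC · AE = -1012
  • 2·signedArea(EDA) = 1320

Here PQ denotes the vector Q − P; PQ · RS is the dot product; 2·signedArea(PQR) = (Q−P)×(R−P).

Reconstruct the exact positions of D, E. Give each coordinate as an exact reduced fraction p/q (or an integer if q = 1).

1. E_x = -27  [E is the reflection of A across B]
2. E_y = -35  [E is the reflection of A across B]
   → E = (-27, -35)
3. D_x = 3  [DC · EA = 1012 ∩ 2·signedArea(EDA) = 1320]
4. D_y = -33  [DC · EA = 1012 ∩ 2·signedArea(EDA) = 1320]
   → D = (3, -33)

D = (3, -33)
E = (-27, -35)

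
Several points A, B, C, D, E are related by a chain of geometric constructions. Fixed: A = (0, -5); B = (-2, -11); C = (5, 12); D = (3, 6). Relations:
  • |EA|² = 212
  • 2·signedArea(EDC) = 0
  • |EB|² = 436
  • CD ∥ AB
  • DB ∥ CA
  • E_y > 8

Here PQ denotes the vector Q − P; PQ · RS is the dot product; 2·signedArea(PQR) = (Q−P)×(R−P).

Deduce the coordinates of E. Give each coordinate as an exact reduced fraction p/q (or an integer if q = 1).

E = (4, 9)

1. E_x = 4  [line -6·x + 2·y + 6 = 0 ∩ |EA|² = 212]
2. E_y = 9  [line -6·x + 2·y + 6 = 0 ∩ |EA|² = 212]
   → E = (4, 9)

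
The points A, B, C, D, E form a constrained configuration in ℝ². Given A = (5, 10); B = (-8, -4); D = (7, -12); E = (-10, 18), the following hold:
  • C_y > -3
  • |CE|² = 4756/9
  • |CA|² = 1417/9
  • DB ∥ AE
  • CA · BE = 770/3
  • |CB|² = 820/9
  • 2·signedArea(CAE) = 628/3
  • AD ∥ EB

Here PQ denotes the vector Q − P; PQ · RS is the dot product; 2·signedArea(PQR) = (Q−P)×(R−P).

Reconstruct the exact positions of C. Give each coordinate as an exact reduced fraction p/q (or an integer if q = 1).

1. C_x = 4/3  [2·signedArea(CAE) = 628/3 ∩ CA · BE = 770/3]
2. C_y = -2  [2·signedArea(CAE) = 628/3 ∩ CA · BE = 770/3]
   → C = (4/3, -2)

C = (4/3, -2)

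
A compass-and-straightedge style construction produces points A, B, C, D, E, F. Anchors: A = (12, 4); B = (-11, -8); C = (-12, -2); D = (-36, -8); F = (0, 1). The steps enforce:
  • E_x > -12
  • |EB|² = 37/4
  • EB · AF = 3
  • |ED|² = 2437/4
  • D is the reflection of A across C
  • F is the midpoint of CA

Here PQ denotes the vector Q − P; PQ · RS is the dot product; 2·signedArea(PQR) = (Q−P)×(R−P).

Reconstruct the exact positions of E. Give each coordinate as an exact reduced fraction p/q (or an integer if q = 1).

1. E_x = -23/2  [line 12·x + 3·y + 153 = 0 ∩ |ED|² = 2437/4]
2. E_y = -5  [line 12·x + 3·y + 153 = 0 ∩ |ED|² = 2437/4]
   → E = (-23/2, -5)

E = (-23/2, -5)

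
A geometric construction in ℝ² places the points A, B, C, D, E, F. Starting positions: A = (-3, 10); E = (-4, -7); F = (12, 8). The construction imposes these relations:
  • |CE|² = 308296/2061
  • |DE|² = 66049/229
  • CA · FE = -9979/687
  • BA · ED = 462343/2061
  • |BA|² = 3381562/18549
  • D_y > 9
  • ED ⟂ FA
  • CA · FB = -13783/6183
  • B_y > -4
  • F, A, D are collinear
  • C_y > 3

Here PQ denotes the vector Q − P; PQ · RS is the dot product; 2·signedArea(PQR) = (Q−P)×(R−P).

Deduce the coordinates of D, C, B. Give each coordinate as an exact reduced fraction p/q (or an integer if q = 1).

B = (-4066/2061, -793/229)
C = (1430/687, 827/229)
D = (-402/229, 2252/229)

1. D_x = -402/229  [F, A, D are collinear ∩ ED ⟂ FA]
2. D_y = 2252/229  [F, A, D are collinear ∩ ED ⟂ FA]
   → D = (-402/229, 2252/229)
3. C_x = 1430/687  [line 16·x + 15·y + -60095/687 = 0 ∩ |CE|² = 308296/2061]
4. C_y = 827/229  [line 16·x + 15·y + -60095/687 = 0 ∩ |CE|² = 308296/2061]
   → C = (1430/687, 827/229)
5. B_x = -4066/2061  [CA · FB = -13783/6183 ∩ BA · ED = 462343/2061]
6. B_y = -793/229  [CA · FB = -13783/6183 ∩ BA · ED = 462343/2061]
   → B = (-4066/2061, -793/229)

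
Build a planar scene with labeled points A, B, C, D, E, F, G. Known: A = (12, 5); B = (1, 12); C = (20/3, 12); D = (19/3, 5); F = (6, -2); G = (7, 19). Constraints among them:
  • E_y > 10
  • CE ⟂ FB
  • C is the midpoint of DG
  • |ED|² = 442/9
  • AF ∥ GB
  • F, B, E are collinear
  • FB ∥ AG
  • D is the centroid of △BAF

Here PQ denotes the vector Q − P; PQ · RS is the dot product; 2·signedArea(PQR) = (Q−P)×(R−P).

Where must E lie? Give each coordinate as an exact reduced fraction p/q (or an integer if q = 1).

E = (64/39, 398/39)

1. E_x = 64/39  [F, B, E are collinear ∩ CE ⟂ FB]
2. E_y = 398/39  [F, B, E are collinear ∩ CE ⟂ FB]
   → E = (64/39, 398/39)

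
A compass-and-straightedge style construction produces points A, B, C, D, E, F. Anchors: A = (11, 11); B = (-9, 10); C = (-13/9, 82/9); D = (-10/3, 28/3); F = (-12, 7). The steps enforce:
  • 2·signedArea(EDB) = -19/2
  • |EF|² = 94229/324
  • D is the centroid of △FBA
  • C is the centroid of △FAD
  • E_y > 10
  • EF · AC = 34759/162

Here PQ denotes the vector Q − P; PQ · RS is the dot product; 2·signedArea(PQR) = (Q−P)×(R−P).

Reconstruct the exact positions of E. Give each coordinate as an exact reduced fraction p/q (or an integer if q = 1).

E = (43/9, 181/18)

1. E_x = 43/9  [2·signedArea(EDB) = -19/2 ∩ EF · AC = 34759/162]
2. E_y = 181/18  [2·signedArea(EDB) = -19/2 ∩ EF · AC = 34759/162]
   → E = (43/9, 181/18)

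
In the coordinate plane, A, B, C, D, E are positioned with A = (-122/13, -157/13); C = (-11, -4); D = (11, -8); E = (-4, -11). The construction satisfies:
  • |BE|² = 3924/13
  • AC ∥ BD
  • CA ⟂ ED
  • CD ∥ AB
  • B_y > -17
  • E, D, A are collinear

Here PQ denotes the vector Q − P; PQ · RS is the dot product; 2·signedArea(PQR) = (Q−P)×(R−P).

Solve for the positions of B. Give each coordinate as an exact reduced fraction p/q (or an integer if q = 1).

1. B_x = 164/13  [AC ∥ BD ∩ CD ∥ AB]
2. B_y = -209/13  [AC ∥ BD ∩ CD ∥ AB]
   → B = (164/13, -209/13)

B = (164/13, -209/13)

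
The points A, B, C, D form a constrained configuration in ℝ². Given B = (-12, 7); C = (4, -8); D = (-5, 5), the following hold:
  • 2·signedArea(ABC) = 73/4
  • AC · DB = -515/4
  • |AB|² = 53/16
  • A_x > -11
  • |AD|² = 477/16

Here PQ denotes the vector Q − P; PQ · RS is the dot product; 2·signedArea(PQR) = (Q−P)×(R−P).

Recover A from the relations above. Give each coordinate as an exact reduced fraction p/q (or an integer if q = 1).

A = (-41/4, 13/2)

1. A_x = -41/4  [2·signedArea(ABC) = 73/4 ∩ AC · DB = -515/4]
2. A_y = 13/2  [2·signedArea(ABC) = 73/4 ∩ AC · DB = -515/4]
   → A = (-41/4, 13/2)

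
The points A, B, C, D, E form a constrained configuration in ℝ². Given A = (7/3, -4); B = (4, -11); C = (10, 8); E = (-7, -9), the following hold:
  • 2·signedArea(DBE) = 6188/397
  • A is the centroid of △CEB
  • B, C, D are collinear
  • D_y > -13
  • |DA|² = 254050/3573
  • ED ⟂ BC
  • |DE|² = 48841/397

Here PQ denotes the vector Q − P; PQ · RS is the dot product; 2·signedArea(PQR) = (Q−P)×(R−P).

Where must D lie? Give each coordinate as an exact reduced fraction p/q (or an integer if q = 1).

1. D_x = 1420/397  [B, C, D are collinear ∩ ED ⟂ BC]
2. D_y = -4899/397  [B, C, D are collinear ∩ ED ⟂ BC]
   → D = (1420/397, -4899/397)

D = (1420/397, -4899/397)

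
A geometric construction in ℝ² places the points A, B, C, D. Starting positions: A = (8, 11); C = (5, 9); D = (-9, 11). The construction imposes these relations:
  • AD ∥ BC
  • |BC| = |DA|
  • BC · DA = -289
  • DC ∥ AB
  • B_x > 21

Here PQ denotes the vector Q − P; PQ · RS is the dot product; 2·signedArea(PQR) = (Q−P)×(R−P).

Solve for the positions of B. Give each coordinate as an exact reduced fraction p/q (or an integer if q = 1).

B = (22, 9)

1. B_x = 22  [AD ∥ BC ∩ DC ∥ AB]
2. B_y = 9  [AD ∥ BC ∩ DC ∥ AB]
   → B = (22, 9)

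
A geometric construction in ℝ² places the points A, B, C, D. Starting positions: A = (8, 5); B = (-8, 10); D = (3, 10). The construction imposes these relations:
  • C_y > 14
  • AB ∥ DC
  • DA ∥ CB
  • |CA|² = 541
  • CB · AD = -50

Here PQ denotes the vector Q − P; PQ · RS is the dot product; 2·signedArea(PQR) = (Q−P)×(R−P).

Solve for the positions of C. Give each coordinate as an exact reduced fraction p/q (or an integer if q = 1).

C = (-13, 15)

1. C_x = -13  [DA ∥ CB ∩ AB ∥ DC]
2. C_y = 15  [DA ∥ CB ∩ AB ∥ DC]
   → C = (-13, 15)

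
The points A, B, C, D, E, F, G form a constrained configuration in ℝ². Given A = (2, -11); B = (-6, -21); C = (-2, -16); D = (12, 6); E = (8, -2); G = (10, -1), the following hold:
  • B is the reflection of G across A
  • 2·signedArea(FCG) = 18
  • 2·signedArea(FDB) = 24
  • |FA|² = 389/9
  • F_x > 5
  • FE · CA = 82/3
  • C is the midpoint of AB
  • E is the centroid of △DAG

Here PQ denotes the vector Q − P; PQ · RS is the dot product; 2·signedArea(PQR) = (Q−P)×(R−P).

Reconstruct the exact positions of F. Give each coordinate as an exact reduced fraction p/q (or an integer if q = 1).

1. F_x = 16/3  [2·signedArea(FDB) = 24 ∩ FE · CA = 82/3]
2. F_y = -16/3  [2·signedArea(FDB) = 24 ∩ FE · CA = 82/3]
   → F = (16/3, -16/3)

F = (16/3, -16/3)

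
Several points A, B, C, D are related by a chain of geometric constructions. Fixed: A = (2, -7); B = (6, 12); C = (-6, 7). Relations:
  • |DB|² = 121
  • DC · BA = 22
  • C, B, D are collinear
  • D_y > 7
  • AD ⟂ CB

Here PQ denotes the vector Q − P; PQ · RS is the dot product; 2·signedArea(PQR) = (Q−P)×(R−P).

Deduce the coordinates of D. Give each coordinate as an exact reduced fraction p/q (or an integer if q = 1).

1. D_x = -54/13  [C, B, D are collinear ∩ AD ⟂ CB]
2. D_y = 101/13  [C, B, D are collinear ∩ AD ⟂ CB]
   → D = (-54/13, 101/13)

D = (-54/13, 101/13)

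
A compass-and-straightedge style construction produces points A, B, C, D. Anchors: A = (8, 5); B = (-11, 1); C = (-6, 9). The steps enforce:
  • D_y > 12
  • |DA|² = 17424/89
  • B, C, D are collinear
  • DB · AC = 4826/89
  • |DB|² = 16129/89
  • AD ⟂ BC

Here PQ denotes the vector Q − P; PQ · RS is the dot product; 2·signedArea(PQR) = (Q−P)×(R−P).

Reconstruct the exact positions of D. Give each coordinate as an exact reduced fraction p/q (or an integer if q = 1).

1. D_x = -344/89  [B, C, D are collinear ∩ AD ⟂ BC]
2. D_y = 1105/89  [B, C, D are collinear ∩ AD ⟂ BC]
   → D = (-344/89, 1105/89)

D = (-344/89, 1105/89)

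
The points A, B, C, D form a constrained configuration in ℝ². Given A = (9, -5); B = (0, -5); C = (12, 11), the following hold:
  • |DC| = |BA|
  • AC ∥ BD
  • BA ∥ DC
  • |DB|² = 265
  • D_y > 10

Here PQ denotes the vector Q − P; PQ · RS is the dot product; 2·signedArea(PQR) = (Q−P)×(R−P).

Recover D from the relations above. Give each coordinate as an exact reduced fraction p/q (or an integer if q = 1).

D = (3, 11)

1. D_x = 3  [BA ∥ DC ∩ AC ∥ BD]
2. D_y = 11  [BA ∥ DC ∩ AC ∥ BD]
   → D = (3, 11)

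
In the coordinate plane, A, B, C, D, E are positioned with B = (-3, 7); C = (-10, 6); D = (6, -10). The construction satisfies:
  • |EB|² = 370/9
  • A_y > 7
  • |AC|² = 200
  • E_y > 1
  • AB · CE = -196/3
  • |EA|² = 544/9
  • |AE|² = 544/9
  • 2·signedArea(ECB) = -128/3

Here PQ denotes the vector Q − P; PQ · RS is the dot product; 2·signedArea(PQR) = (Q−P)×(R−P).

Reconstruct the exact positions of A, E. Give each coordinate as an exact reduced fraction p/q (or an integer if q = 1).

A = (4, 8)
E = (0, 4/3)

1. E_x = 0  [line -1·x + 7·y + -28/3 = 0 ∩ |EB|² = 370/9]
2. E_y = 4/3  [line -1·x + 7·y + -28/3 = 0 ∩ |EB|² = 370/9]
   → E = (0, 4/3)
3. A_x = 4  [line -10·x + 14/3·y + 8/3 = 0 ∩ |AE|² = 544/9]
4. A_y = 8  [line -10·x + 14/3·y + 8/3 = 0 ∩ |AE|² = 544/9]
   → A = (4, 8)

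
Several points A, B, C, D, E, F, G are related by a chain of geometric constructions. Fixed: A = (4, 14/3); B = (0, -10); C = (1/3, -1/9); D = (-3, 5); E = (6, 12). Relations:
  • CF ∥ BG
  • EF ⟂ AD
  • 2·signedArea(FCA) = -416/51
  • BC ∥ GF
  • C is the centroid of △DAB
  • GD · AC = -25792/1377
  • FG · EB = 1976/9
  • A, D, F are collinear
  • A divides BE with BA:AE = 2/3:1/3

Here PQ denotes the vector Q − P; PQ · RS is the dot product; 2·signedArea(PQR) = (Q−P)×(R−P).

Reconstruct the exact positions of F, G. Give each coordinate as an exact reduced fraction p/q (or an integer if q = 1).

1. F_x = 96/17  [A, D, F are collinear ∩ EF ⟂ AD]
2. F_y = 78/17  [A, D, F are collinear ∩ EF ⟂ AD]
   → F = (96/17, 78/17)
3. G_x = 271/51  [BC ∥ GF ∩ CF ∥ BG]
4. G_y = -811/153  [BC ∥ GF ∩ CF ∥ BG]
   → G = (271/51, -811/153)

F = (96/17, 78/17)
G = (271/51, -811/153)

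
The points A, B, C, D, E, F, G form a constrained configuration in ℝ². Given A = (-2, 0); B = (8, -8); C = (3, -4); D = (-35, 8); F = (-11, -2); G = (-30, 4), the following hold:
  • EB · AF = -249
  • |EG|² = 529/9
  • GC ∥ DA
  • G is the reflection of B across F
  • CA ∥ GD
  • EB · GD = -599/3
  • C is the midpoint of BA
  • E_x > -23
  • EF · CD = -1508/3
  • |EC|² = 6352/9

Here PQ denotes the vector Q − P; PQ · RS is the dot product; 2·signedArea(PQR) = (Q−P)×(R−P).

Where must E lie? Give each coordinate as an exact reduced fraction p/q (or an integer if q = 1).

1. E_x = -67/3  [EB · GD = -599/3 ∩ EB · AF = -249]
2. E_y = 4  [EB · GD = -599/3 ∩ EB · AF = -249]
   → E = (-67/3, 4)

E = (-67/3, 4)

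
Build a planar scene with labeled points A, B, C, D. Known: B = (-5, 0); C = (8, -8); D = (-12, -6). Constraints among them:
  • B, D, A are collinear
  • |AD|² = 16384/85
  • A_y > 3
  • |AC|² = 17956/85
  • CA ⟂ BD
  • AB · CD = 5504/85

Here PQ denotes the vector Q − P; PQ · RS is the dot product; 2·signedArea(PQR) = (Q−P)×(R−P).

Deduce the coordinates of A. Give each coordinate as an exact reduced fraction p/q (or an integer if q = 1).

1. A_x = -124/85  [B, D, A are collinear ∩ CA ⟂ BD]
2. A_y = 258/85  [B, D, A are collinear ∩ CA ⟂ BD]
   → A = (-124/85, 258/85)

A = (-124/85, 258/85)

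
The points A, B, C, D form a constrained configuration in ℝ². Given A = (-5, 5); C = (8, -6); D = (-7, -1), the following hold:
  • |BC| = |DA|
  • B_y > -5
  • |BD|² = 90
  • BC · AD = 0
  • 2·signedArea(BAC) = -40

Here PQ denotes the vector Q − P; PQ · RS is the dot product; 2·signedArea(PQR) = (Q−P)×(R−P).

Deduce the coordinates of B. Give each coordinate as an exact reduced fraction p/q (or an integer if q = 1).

B = (2, -4)

1. B_x = 2  [BC · AD = 0 ∩ 2·signedArea(BAC) = -40]
2. B_y = -4  [BC · AD = 0 ∩ 2·signedArea(BAC) = -40]
   → B = (2, -4)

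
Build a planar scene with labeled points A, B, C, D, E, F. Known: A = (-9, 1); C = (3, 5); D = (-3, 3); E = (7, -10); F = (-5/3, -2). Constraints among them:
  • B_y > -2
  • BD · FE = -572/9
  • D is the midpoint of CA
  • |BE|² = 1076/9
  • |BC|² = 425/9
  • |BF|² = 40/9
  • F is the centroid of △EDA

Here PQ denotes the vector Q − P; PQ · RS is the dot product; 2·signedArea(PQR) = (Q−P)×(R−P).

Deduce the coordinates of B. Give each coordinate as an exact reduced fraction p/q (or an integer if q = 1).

B = (1/3, -4/3)

1. B_x = 1/3  [line -26/3·x + 8·y + 122/9 = 0 ∩ |BF|² = 40/9]
2. B_y = -4/3  [line -26/3·x + 8·y + 122/9 = 0 ∩ |BF|² = 40/9]
   → B = (1/3, -4/3)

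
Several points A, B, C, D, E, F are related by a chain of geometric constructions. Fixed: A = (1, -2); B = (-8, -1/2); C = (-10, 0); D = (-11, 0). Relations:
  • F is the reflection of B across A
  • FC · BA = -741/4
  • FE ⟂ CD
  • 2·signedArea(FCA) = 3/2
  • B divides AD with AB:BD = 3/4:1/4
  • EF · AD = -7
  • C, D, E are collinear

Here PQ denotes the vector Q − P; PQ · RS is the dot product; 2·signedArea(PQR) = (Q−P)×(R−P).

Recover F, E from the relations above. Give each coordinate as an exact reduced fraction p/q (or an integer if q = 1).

E = (10, 0)
F = (10, -7/2)

1. F_x = 10  [F is the reflection of B across A]
2. F_y = -7/2  [F is the reflection of B across A]
   → F = (10, -7/2)
3. E_x = 10  [C, D, E are collinear ∩ FE ⟂ CD]
4. E_y = 0  [C, D, E are collinear ∩ FE ⟂ CD]
   → E = (10, 0)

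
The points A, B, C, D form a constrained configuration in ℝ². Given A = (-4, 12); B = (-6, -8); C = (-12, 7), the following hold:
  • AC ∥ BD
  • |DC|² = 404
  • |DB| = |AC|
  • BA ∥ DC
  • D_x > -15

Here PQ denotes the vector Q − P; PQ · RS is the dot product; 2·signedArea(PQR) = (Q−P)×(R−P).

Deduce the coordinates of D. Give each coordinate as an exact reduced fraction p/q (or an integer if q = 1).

D = (-14, -13)

1. D_x = -14  [BA ∥ DC ∩ AC ∥ BD]
2. D_y = -13  [BA ∥ DC ∩ AC ∥ BD]
   → D = (-14, -13)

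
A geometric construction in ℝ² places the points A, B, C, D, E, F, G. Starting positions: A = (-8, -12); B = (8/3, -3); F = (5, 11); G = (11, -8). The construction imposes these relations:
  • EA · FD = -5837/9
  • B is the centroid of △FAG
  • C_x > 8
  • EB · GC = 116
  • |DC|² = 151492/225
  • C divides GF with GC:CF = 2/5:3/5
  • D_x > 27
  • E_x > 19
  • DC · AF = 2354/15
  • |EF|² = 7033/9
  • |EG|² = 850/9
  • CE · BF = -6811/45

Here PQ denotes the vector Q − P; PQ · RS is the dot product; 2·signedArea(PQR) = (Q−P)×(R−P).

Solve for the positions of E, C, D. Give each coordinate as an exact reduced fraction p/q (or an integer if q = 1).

C = (43/5, -2/5)
D = (83/3, -18)
E = (58/3, -13)

1. C_x = 43/5  [C divides GF with GC:CF = 2/5:3/5]
2. C_y = -2/5  [C divides GF with GC:CF = 2/5:3/5]
   → C = (43/5, -2/5)
3. D_x = 83/3  [line -13·x + -23·y + -163/3 = 0 ∩ |DC|² = 151492/225]
4. D_y = -18  [line -13·x + -23·y + -163/3 = 0 ∩ |DC|² = 151492/225]
   → D = (83/3, -18)
5. E_x = 58/3  [EA · FD = -5837/9 ∩ EB · GC = 116]
6. E_y = -13  [EA · FD = -5837/9 ∩ EB · GC = 116]
   → E = (58/3, -13)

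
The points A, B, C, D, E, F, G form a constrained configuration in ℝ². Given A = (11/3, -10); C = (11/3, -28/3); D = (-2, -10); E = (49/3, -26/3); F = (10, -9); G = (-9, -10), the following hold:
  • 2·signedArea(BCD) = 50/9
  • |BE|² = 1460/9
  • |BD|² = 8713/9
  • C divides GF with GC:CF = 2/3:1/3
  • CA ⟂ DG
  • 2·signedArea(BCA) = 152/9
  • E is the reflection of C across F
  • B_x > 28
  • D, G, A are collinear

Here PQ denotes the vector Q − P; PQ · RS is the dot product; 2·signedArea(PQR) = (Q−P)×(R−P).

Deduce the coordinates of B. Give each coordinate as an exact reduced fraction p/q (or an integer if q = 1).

B = (29, -22/3)

1. B_x = 29  [2·signedArea(BCA) = 152/9 ∩ 2·signedArea(BCD) = 50/9]
2. B_y = -22/3  [2·signedArea(BCA) = 152/9 ∩ 2·signedArea(BCD) = 50/9]
   → B = (29, -22/3)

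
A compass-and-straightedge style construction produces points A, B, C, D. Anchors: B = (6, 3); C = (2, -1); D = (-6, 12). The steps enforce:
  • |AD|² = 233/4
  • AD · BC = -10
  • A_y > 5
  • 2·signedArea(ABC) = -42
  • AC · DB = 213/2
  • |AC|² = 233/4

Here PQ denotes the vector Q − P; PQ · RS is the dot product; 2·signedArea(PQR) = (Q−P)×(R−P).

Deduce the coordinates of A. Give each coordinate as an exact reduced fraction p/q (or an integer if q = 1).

A = (-2, 11/2)

1. A_x = -2  [AC · DB = 213/2 ∩ 2·signedArea(ABC) = -42]
2. A_y = 11/2  [AC · DB = 213/2 ∩ 2·signedArea(ABC) = -42]
   → A = (-2, 11/2)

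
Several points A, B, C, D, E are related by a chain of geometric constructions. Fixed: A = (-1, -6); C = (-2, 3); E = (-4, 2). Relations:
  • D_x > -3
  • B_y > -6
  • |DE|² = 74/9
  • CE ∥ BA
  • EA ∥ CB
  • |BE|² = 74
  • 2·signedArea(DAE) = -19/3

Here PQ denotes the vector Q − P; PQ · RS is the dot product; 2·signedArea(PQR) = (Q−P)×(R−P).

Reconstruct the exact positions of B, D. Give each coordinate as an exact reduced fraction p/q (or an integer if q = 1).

1. B_x = 1  [CE ∥ BA ∩ EA ∥ CB]
2. B_y = -5  [CE ∥ BA ∩ EA ∥ CB]
   → B = (1, -5)
3. D_x = -7/3  [line -8·x + -3·y + -59/3 = 0 ∩ |DE|² = 74/9]
4. D_y = -1/3  [line -8·x + -3·y + -59/3 = 0 ∩ |DE|² = 74/9]
   → D = (-7/3, -1/3)

B = (1, -5)
D = (-7/3, -1/3)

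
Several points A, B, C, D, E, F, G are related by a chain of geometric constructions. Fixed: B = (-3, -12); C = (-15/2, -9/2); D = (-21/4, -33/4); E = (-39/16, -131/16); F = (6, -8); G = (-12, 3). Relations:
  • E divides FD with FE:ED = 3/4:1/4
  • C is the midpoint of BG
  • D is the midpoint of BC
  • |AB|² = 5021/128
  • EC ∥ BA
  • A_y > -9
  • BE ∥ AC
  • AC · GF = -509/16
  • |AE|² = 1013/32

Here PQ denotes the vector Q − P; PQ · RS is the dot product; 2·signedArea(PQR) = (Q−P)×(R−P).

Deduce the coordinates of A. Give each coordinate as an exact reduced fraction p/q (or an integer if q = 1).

1. A_x = -129/16  [BE ∥ AC ∩ EC ∥ BA]
2. A_y = -133/16  [BE ∥ AC ∩ EC ∥ BA]
   → A = (-129/16, -133/16)

A = (-129/16, -133/16)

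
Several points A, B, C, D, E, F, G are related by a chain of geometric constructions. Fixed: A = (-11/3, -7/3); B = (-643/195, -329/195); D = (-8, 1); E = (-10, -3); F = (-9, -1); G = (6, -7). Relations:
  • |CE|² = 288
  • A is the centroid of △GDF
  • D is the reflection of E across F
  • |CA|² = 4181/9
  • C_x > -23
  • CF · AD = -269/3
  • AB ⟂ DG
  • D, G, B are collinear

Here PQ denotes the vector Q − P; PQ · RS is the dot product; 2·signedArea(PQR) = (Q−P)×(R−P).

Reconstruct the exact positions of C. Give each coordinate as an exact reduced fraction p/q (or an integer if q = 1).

1. C_x = -22  [line 13/3·x + -10/3·y + 376/3 = 0 ∩ |CE|² = 288]
2. C_y = 9  [line 13/3·x + -10/3·y + 376/3 = 0 ∩ |CE|² = 288]
   → C = (-22, 9)

C = (-22, 9)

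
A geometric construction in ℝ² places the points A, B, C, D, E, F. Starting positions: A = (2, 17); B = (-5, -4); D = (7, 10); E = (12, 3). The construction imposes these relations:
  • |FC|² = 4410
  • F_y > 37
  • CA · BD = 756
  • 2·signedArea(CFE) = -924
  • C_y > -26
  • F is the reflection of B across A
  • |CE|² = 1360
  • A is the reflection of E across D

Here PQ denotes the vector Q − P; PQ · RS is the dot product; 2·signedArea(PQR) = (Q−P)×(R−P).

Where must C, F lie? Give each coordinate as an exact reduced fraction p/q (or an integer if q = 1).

C = (-12, -25)
F = (9, 38)

1. C_x = -12  [line -12·x + -14·y + -494 = 0 ∩ |CE|² = 1360]
2. C_y = -25  [line -12·x + -14·y + -494 = 0 ∩ |CE|² = 1360]
   → C = (-12, -25)
3. F_x = 9  [2·signedArea(CFE) = -924 ∩ F is the reflection of B across A]
4. F_y = 38  [2·signedArea(CFE) = -924 ∩ F is the reflection of B across A]
   → F = (9, 38)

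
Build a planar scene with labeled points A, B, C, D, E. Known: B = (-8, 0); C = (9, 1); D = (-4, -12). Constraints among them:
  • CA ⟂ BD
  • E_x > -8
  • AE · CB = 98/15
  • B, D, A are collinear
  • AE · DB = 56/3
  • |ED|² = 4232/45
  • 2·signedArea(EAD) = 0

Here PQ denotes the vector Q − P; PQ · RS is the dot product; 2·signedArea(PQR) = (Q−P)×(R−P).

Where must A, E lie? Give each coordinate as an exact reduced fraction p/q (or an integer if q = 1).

1. A_x = -33/5  [B, D, A are collinear ∩ CA ⟂ BD]
2. A_y = -21/5  [B, D, A are collinear ∩ CA ⟂ BD]
   → A = (-33/5, -21/5)
3. E_x = -106/15  [2·signedArea(EAD) = 0 ∩ AE · DB = 56/3]
4. E_y = -14/5  [2·signedArea(EAD) = 0 ∩ AE · DB = 56/3]
   → E = (-106/15, -14/5)

A = (-33/5, -21/5)
E = (-106/15, -14/5)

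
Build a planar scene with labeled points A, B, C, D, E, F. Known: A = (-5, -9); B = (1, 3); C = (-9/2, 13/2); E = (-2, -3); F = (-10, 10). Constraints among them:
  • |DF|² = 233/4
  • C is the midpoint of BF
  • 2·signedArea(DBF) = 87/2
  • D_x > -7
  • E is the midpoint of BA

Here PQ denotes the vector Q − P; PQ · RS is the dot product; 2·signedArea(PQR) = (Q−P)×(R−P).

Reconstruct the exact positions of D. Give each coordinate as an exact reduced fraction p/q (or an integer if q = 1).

1. D_x = -6  [line -7·x + -11·y + -7/2 = 0 ∩ |DF|² = 233/4]
2. D_y = 7/2  [line -7·x + -11·y + -7/2 = 0 ∩ |DF|² = 233/4]
   → D = (-6, 7/2)

D = (-6, 7/2)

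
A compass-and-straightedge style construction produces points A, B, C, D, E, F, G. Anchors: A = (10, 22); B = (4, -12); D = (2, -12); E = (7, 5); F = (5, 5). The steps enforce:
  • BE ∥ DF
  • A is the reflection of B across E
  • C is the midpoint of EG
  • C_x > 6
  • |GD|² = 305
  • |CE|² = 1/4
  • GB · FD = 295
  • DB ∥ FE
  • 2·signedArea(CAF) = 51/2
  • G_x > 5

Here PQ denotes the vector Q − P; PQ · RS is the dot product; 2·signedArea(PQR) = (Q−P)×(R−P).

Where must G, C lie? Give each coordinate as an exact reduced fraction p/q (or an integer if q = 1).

1. G_x = 6  [line 3·x + 17·y + -103 = 0 ∩ |GD|² = 305]
2. G_y = 5  [line 3·x + 17·y + -103 = 0 ∩ |GD|² = 305]
   → G = (6, 5)
3. C_x = 13/2  [C is the midpoint of EG]
4. C_y = 5  [C is the midpoint of EG]
   → C = (13/2, 5)

C = (13/2, 5)
G = (6, 5)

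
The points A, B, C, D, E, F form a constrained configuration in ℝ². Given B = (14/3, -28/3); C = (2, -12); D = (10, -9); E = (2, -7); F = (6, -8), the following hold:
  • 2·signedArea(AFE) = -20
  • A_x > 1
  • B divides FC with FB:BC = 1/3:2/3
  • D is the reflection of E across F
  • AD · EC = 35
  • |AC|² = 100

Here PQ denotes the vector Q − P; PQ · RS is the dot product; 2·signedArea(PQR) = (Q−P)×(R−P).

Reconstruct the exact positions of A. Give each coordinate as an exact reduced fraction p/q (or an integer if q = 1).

1. A_x = 2  [2·signedArea(AFE) = -20 ∩ AD · EC = 35]
2. A_y = -2  [2·signedArea(AFE) = -20 ∩ AD · EC = 35]
   → A = (2, -2)

A = (2, -2)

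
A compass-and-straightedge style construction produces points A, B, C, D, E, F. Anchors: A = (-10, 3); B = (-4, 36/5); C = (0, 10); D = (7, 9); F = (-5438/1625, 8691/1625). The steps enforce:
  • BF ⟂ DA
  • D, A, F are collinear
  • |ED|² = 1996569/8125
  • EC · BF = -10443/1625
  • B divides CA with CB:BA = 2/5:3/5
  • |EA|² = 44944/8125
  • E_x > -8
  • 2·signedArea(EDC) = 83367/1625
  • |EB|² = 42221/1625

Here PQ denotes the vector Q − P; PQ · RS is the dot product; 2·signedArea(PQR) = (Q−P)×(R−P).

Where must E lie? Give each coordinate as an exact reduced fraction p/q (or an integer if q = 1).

1. E_x = -12646/1625  [EC · BF = -10443/1625 ∩ 2·signedArea(EDC) = 83367/1625]
2. E_y = 6147/1625  [EC · BF = -10443/1625 ∩ 2·signedArea(EDC) = 83367/1625]
   → E = (-12646/1625, 6147/1625)

E = (-12646/1625, 6147/1625)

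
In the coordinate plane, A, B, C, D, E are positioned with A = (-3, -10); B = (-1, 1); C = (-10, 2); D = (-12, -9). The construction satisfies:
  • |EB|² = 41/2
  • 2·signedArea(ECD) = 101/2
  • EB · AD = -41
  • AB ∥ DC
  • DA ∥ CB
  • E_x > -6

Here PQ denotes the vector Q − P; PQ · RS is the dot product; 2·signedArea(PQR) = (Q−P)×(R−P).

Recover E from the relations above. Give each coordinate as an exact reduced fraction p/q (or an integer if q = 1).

1. E_x = -11/2  [EB · AD = -41 ∩ 2·signedArea(ECD) = 101/2]
2. E_y = 3/2  [EB · AD = -41 ∩ 2·signedArea(ECD) = 101/2]
   → E = (-11/2, 3/2)

E = (-11/2, 3/2)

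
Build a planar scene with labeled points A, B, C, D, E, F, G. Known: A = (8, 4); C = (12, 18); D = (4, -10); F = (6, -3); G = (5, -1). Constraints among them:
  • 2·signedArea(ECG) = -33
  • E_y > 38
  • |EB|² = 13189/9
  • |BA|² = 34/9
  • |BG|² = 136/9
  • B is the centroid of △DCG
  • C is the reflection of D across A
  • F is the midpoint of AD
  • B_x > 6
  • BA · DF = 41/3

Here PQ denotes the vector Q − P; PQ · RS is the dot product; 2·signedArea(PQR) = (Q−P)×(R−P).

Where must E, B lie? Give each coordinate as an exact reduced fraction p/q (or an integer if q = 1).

B = (7, 7/3)
E = (18, 39)

1. B_x = 7  [B is the centroid of △DCG]
2. B_y = 7/3  [B is the centroid of △DCG]
   → B = (7, 7/3)
3. E_x = 18  [line 19·x + -7·y + -69 = 0 ∩ |EB|² = 13189/9]
4. E_y = 39  [line 19·x + -7·y + -69 = 0 ∩ |EB|² = 13189/9]
   → E = (18, 39)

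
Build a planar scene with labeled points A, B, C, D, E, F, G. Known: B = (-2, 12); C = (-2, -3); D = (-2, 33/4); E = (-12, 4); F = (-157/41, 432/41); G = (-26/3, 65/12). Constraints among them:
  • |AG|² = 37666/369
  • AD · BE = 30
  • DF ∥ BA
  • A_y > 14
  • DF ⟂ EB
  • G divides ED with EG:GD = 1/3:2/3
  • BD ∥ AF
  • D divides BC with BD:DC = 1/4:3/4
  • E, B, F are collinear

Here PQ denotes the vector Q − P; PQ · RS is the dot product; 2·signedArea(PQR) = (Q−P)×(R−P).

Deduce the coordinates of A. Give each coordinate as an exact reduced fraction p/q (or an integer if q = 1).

A = (-157/41, 2343/164)

1. A_x = -157/41  [BD ∥ AF ∩ DF ∥ BA]
2. A_y = 2343/164  [BD ∥ AF ∩ DF ∥ BA]
   → A = (-157/41, 2343/164)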